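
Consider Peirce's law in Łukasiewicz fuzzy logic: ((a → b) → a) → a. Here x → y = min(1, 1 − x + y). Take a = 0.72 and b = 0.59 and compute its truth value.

a → b = min(1, 1 − 0.72 + 0.59) = min(1, 0.87) = 0.87
(a → b) → a = min(1, 1 − 0.87 + 0.72) = min(1, 0.85) = 0.85
((a → b) → a) → a = min(1, 1 − 0.85 + 0.72) = min(1, 0.87) = 0.87
(The value 0.87 < 1 shows this instance is not satisfied; not a Ł∞-tautology in general.)

0.87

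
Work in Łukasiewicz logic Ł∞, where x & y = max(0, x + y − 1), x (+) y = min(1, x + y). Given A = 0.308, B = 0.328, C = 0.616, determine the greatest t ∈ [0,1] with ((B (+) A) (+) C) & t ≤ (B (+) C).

0.944

B (+) A = min(1, 0.328 + 0.308) = min(1, 0.636) = 0.636
(B (+) A) (+) C = min(1, 0.636 + 0.616) = min(1, 1.252) = 1.000
So the left factor is (B (+) A) (+) C = 1.000.
B (+) C = min(1, 0.328 + 0.616) = min(1, 0.944) = 0.944
So the right-hand bound is B (+) C = 0.944.
The residuum of the Łukasiewicz t-norm gives the supremum: min(1, 1 − 1.000 + 0.944).
1 − 1.000 + 0.944 = 0.944, so t = min(1, 0.944) = 0.944.
Check: 1.000 & 0.944 = max(0, 0.944) = 0.944 ≤ 0.944.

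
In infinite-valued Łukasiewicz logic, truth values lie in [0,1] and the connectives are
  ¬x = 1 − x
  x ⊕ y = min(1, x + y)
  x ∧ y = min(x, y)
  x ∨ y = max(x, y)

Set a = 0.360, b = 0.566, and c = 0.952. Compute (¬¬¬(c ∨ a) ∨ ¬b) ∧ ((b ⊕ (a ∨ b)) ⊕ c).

c ∨ a = max(0.952, 0.360) = 0.952
¬(c ∨ a) = 1 − 0.952 = 0.048
¬¬(c ∨ a) = 1 − 0.048 = 0.952
¬¬¬(c ∨ a) = 1 − 0.952 = 0.048
¬b = 1 − 0.566 = 0.434
¬¬¬(c ∨ a) ∨ ¬b = max(0.048, 0.434) = 0.434
a ∨ b = max(0.360, 0.566) = 0.566
b ⊕ (a ∨ b) = min(1, 0.566 + 0.566) = min(1, 1.132) = 1.000
(b ⊕ (a ∨ b)) ⊕ c = min(1, 1.000 + 0.952) = min(1, 1.952) = 1.000
(¬¬¬(c ∨ a) ∨ ¬b) ∧ ((b ⊕ (a ∨ b)) ⊕ c) = min(0.434, 1.000) = 0.434

0.434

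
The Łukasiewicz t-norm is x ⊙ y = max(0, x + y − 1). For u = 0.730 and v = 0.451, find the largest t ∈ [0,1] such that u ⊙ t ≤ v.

The residuum of the Łukasiewicz t-norm gives the supremum: min(1, 1 − 0.730 + 0.451).
1 − 0.730 + 0.451 = 0.721, so t = min(1, 0.721) = 0.721.
Check: 0.730 ⊙ 0.721 = max(0, 0.451) = 0.451 ≤ 0.451.

0.721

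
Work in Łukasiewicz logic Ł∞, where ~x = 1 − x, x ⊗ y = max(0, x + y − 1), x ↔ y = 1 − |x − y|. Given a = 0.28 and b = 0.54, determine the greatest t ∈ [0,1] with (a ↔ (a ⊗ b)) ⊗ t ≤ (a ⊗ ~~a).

a ⊗ b = max(0, 0.28 + 0.54 − 1) = max(0, -0.18) = 0.00
a ↔ (a ⊗ b) = 1 − |0.28 − 0.00| = 1 − 0.28 = 0.72
So the left factor is a ↔ (a ⊗ b) = 0.72.
~a = 1 − 0.28 = 0.72
~~a = 1 − 0.72 = 0.28
a ⊗ ~~a = max(0, 0.28 + 0.28 − 1) = max(0, -0.44) = 0.00
So the right-hand bound is a ⊗ ~~a = 0.00.
The residuum of the Łukasiewicz t-norm gives the supremum: min(1, 1 − 0.72 + 0.00).
1 − 0.72 + 0.00 = 0.28, so t = min(1, 0.28) = 0.28.
Check: 0.72 ⊗ 0.28 = max(0, 0.00) = 0.00 ≤ 0.00.

0.28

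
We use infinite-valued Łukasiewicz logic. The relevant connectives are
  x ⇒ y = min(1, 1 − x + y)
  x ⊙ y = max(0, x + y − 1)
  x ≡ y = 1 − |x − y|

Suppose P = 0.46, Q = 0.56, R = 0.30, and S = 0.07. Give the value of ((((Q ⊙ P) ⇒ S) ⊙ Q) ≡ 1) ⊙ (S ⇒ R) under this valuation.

Q ⊙ P = max(0, 0.56 + 0.46 − 1) = max(0, 0.02) = 0.02
(Q ⊙ P) ⇒ S = min(1, 1 − 0.02 + 0.07) = min(1, 1.05) = 1.00
((Q ⊙ P) ⇒ S) ⊙ Q = max(0, 1.00 + 0.56 − 1) = max(0, 0.56) = 0.56
(((Q ⊙ P) ⇒ S) ⊙ Q) ≡ 1 = 1 − |0.56 − 1.00| = 1 − 0.44 = 0.56
S ⇒ R = min(1, 1 − 0.07 + 0.30) = min(1, 1.23) = 1.00
((((Q ⊙ P) ⇒ S) ⊙ Q) ≡ 1) ⊙ (S ⇒ R) = max(0, 0.56 + 1.00 − 1) = max(0, 0.56) = 0.56

0.56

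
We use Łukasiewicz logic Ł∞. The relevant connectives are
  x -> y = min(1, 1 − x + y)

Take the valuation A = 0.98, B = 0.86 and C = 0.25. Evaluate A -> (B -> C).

0.41

B -> C = min(1, 1 − 0.86 + 0.25) = min(1, 0.39) = 0.39
A -> (B -> C) = min(1, 1 − 0.98 + 0.39) = min(1, 0.41) = 0.41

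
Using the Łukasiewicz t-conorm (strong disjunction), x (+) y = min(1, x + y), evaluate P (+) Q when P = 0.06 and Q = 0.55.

0.61

P (+) Q = min(1, 0.06 + 0.55) = min(1, 0.61) = 0.61
For comparison, the Gödel t-conorm max(x, y) would give 0.55.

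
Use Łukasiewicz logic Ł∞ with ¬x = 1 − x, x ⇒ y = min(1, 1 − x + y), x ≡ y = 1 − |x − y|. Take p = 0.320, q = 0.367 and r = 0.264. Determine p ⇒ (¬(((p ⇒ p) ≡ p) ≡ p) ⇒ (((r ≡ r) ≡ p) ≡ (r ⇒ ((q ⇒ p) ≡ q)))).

1.000

p ⇒ p = min(1, 1 − 0.320 + 0.320) = min(1, 1.000) = 1.000
(p ⇒ p) ≡ p = 1 − |1.000 − 0.320| = 1 − 0.680 = 0.320
((p ⇒ p) ≡ p) ≡ p = 1 − |0.320 − 0.320| = 1 − 0.000 = 1.000
¬(((p ⇒ p) ≡ p) ≡ p) = 1 − 1.000 = 0.000
r ≡ r = 1 − |0.264 − 0.264| = 1 − 0.000 = 1.000
(r ≡ r) ≡ p = 1 − |1.000 − 0.320| = 1 − 0.680 = 0.320
q ⇒ p = min(1, 1 − 0.367 + 0.320) = min(1, 0.953) = 0.953
(q ⇒ p) ≡ q = 1 − |0.953 − 0.367| = 1 − 0.586 = 0.414
r ⇒ ((q ⇒ p) ≡ q) = min(1, 1 − 0.264 + 0.414) = min(1, 1.150) = 1.000
((r ≡ r) ≡ p) ≡ (r ⇒ ((q ⇒ p) ≡ q)) = 1 − |0.320 − 1.000| = 1 − 0.680 = 0.320
¬(((p ⇒ p) ≡ p) ≡ p) ⇒ (((r ≡ r) ≡ p) ≡ (r ⇒ ((q ⇒ p) ≡ q))) = min(1, 1 − 0.000 + 0.320) = min(1, 1.320) = 1.000
p ⇒ (¬(((p ⇒ p) ≡ p) ≡ p) ⇒ (((r ≡ r) ≡ p) ≡ (r ⇒ ((q ⇒ p) ≡ q)))) = min(1, 1 − 0.320 + 1.000) = min(1, 1.680) = 1.000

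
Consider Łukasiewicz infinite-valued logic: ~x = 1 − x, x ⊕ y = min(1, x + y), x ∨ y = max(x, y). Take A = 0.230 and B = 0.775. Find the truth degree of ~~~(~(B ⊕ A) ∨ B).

0.225

B ⊕ A = min(1, 0.775 + 0.230) = min(1, 1.005) = 1.000
~(B ⊕ A) = 1 − 1.000 = 0.000
~(B ⊕ A) ∨ B = max(0.000, 0.775) = 0.775
~(~(B ⊕ A) ∨ B) = 1 − 0.775 = 0.225
~~(~(B ⊕ A) ∨ B) = 1 − 0.225 = 0.775
~~~(~(B ⊕ A) ∨ B) = 1 − 0.775 = 0.225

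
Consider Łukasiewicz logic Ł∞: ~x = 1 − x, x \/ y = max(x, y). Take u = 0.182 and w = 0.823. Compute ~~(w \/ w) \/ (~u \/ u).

w \/ w = max(0.823, 0.823) = 0.823
~(w \/ w) = 1 − 0.823 = 0.177
~~(w \/ w) = 1 − 0.177 = 0.823
~u = 1 − 0.182 = 0.818
~u \/ u = max(0.818, 0.182) = 0.818
~~(w \/ w) \/ (~u \/ u) = max(0.823, 0.818) = 0.823

0.823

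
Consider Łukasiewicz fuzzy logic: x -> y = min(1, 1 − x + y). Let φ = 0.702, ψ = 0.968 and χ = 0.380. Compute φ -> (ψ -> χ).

0.710

ψ -> χ = min(1, 1 − 0.968 + 0.380) = min(1, 0.412) = 0.412
φ -> (ψ -> χ) = min(1, 1 − 0.702 + 0.412) = min(1, 0.710) = 0.710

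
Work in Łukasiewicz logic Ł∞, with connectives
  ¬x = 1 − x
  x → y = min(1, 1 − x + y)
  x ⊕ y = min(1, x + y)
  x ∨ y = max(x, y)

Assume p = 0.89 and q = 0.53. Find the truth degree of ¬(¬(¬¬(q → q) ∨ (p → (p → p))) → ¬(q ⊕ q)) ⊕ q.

q → q = min(1, 1 − 0.53 + 0.53) = min(1, 1.00) = 1.00
¬(q → q) = 1 − 1.00 = 0.00
¬¬(q → q) = 1 − 0.00 = 1.00
p → p = min(1, 1 − 0.89 + 0.89) = min(1, 1.00) = 1.00
p → (p → p) = min(1, 1 − 0.89 + 1.00) = min(1, 1.11) = 1.00
¬¬(q → q) ∨ (p → (p → p)) = max(1.00, 1.00) = 1.00
¬(¬¬(q → q) ∨ (p → (p → p))) = 1 − 1.00 = 0.00
q ⊕ q = min(1, 0.53 + 0.53) = min(1, 1.06) = 1.00
¬(q ⊕ q) = 1 − 1.00 = 0.00
¬(¬¬(q → q) ∨ (p → (p → p))) → ¬(q ⊕ q) = min(1, 1 − 0.00 + 0.00) = min(1, 1.00) = 1.00
¬(¬(¬¬(q → q) ∨ (p → (p → p))) → ¬(q ⊕ q)) = 1 − 1.00 = 0.00
¬(¬(¬¬(q → q) ∨ (p → (p → p))) → ¬(q ⊕ q)) ⊕ q = min(1, 0.00 + 0.53) = min(1, 0.53) = 0.53

0.53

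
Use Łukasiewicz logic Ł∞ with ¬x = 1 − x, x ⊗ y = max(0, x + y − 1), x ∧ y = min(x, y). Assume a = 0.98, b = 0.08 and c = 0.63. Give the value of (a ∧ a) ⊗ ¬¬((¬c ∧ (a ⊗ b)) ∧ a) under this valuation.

a ∧ a = min(0.98, 0.98) = 0.98
¬c = 1 − 0.63 = 0.37
a ⊗ b = max(0, 0.98 + 0.08 − 1) = max(0, 0.06) = 0.06
¬c ∧ (a ⊗ b) = min(0.37, 0.06) = 0.06
(¬c ∧ (a ⊗ b)) ∧ a = min(0.06, 0.98) = 0.06
¬((¬c ∧ (a ⊗ b)) ∧ a) = 1 − 0.06 = 0.94
¬¬((¬c ∧ (a ⊗ b)) ∧ a) = 1 − 0.94 = 0.06
(a ∧ a) ⊗ ¬¬((¬c ∧ (a ⊗ b)) ∧ a) = max(0, 0.98 + 0.06 − 1) = max(0, 0.04) = 0.04

0.04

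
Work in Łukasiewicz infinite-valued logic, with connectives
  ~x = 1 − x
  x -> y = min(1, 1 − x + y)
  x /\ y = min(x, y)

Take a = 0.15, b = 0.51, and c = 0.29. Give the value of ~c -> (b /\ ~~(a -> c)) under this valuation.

0.80

~c = 1 − 0.29 = 0.71
a -> c = min(1, 1 − 0.15 + 0.29) = min(1, 1.14) = 1.00
~(a -> c) = 1 − 1.00 = 0.00
~~(a -> c) = 1 − 0.00 = 1.00
b /\ ~~(a -> c) = min(0.51, 1.00) = 0.51
~c -> (b /\ ~~(a -> c)) = min(1, 1 − 0.71 + 0.51) = min(1, 0.80) = 0.80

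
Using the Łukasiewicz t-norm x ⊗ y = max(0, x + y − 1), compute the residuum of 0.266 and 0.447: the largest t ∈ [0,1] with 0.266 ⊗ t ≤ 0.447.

The residuum of the Łukasiewicz t-norm gives the supremum: min(1, 1 − 0.266 + 0.447).
1 − 0.266 + 0.447 = 1.181, so t = min(1, 1.181) = 1.000.
Check: 0.266 ⊗ 1.000 = max(0, 0.266) = 0.266 ≤ 0.447.

1.000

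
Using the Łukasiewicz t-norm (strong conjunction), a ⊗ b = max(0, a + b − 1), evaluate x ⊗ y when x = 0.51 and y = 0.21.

0.00

x ⊗ y = max(0, 0.51 + 0.21 − 1) = max(0, -0.28) = 0.00
For comparison, the Gödel (minimum) t-norm min(a, b) would give 0.21.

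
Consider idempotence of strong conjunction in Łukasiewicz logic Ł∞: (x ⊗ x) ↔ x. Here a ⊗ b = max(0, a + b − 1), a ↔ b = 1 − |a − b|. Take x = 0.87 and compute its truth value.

x ⊗ x = max(0, 0.87 + 0.87 − 1) = max(0, 0.74) = 0.74
(x ⊗ x) ↔ x = 1 − |0.74 − 0.87| = 1 − 0.13 = 0.87
(The value 0.87 < 1 shows this instance is not satisfied; fails in Ł∞ since a ⊗ a = max(0, 2a−1) ≠ a in general.)

0.87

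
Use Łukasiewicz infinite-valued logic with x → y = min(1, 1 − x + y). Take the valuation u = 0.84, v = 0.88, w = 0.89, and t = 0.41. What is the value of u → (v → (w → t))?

0.80

w → t = min(1, 1 − 0.89 + 0.41) = min(1, 0.52) = 0.52
v → (w → t) = min(1, 1 − 0.88 + 0.52) = min(1, 0.64) = 0.64
u → (v → (w → t)) = min(1, 1 − 0.84 + 0.64) = min(1, 0.80) = 0.80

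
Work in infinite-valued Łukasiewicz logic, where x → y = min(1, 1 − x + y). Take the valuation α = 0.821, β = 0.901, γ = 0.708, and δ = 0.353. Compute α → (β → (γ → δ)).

0.923

γ → δ = min(1, 1 − 0.708 + 0.353) = min(1, 0.645) = 0.645
β → (γ → δ) = min(1, 1 − 0.901 + 0.645) = min(1, 0.744) = 0.744
α → (β → (γ → δ)) = min(1, 1 − 0.821 + 0.744) = min(1, 0.923) = 0.923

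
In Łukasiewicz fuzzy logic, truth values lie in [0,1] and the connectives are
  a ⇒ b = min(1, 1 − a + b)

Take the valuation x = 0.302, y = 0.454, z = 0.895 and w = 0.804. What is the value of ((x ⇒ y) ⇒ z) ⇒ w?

0.909

x ⇒ y = min(1, 1 − 0.302 + 0.454) = min(1, 1.152) = 1.000
(x ⇒ y) ⇒ z = min(1, 1 − 1.000 + 0.895) = min(1, 0.895) = 0.895
((x ⇒ y) ⇒ z) ⇒ w = min(1, 1 − 0.895 + 0.804) = min(1, 0.909) = 0.909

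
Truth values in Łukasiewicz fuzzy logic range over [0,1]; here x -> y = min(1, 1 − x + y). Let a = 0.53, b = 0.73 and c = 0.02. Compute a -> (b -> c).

0.76

b -> c = min(1, 1 − 0.73 + 0.02) = min(1, 0.29) = 0.29
a -> (b -> c) = min(1, 1 − 0.53 + 0.29) = min(1, 0.76) = 0.76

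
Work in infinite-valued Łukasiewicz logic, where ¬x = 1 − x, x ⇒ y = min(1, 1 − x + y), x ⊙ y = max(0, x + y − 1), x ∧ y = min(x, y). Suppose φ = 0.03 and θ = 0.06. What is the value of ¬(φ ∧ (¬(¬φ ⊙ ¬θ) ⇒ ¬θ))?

0.97

¬φ = 1 − 0.03 = 0.97
¬θ = 1 − 0.06 = 0.94
¬φ ⊙ ¬θ = max(0, 0.97 + 0.94 − 1) = max(0, 0.91) = 0.91
¬(¬φ ⊙ ¬θ) = 1 − 0.91 = 0.09
¬(¬φ ⊙ ¬θ) ⇒ ¬θ = min(1, 1 − 0.09 + 0.94) = min(1, 1.85) = 1.00
φ ∧ (¬(¬φ ⊙ ¬θ) ⇒ ¬θ) = min(0.03, 1.00) = 0.03
¬(φ ∧ (¬(¬φ ⊙ ¬θ) ⇒ ¬θ)) = 1 − 0.03 = 0.97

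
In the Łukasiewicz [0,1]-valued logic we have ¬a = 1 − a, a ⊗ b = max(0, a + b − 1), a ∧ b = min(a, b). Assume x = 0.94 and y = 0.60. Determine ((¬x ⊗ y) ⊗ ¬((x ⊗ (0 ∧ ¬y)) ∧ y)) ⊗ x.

0.00

¬x = 1 − 0.94 = 0.06
¬x ⊗ y = max(0, 0.06 + 0.60 − 1) = max(0, -0.34) = 0.00
¬y = 1 − 0.60 = 0.40
0 ∧ ¬y = min(0.00, 0.40) = 0.00
x ⊗ (0 ∧ ¬y) = max(0, 0.94 + 0.00 − 1) = max(0, -0.06) = 0.00
(x ⊗ (0 ∧ ¬y)) ∧ y = min(0.00, 0.60) = 0.00
¬((x ⊗ (0 ∧ ¬y)) ∧ y) = 1 − 0.00 = 1.00
(¬x ⊗ y) ⊗ ¬((x ⊗ (0 ∧ ¬y)) ∧ y) = max(0, 0.00 + 1.00 − 1) = max(0, 0.00) = 0.00
((¬x ⊗ y) ⊗ ¬((x ⊗ (0 ∧ ¬y)) ∧ y)) ⊗ x = max(0, 0.00 + 0.94 − 1) = max(0, -0.06) = 0.00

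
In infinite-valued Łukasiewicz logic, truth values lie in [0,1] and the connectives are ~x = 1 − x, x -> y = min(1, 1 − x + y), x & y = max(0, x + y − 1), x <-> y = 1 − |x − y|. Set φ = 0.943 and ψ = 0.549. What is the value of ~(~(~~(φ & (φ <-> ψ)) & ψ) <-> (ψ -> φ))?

0.098

φ <-> ψ = 1 − |0.943 − 0.549| = 1 − 0.394 = 0.606
φ & (φ <-> ψ) = max(0, 0.943 + 0.606 − 1) = max(0, 0.549) = 0.549
~(φ & (φ <-> ψ)) = 1 − 0.549 = 0.451
~~(φ & (φ <-> ψ)) = 1 − 0.451 = 0.549
~~(φ & (φ <-> ψ)) & ψ = max(0, 0.549 + 0.549 − 1) = max(0, 0.098) = 0.098
~(~~(φ & (φ <-> ψ)) & ψ) = 1 − 0.098 = 0.902
ψ -> φ = min(1, 1 − 0.549 + 0.943) = min(1, 1.394) = 1.000
~(~~(φ & (φ <-> ψ)) & ψ) <-> (ψ -> φ) = 1 − |0.902 − 1.000| = 1 − 0.098 = 0.902
~(~(~~(φ & (φ <-> ψ)) & ψ) <-> (ψ -> φ)) = 1 − 0.902 = 0.098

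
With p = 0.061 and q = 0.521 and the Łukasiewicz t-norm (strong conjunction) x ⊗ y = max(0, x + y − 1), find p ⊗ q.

p ⊗ q = max(0, 0.061 + 0.521 − 1) = max(0, -0.418) = 0.000
For comparison, the Gödel (minimum) t-norm min(x, y) would give 0.061.

0.000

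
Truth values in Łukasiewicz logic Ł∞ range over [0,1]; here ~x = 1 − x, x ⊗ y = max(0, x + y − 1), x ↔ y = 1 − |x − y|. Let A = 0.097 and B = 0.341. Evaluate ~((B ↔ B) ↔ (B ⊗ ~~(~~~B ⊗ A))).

B ↔ B = 1 − |0.341 − 0.341| = 1 − 0.000 = 1.000
~B = 1 − 0.341 = 0.659
~~B = 1 − 0.659 = 0.341
~~~B = 1 − 0.341 = 0.659
~~~B ⊗ A = max(0, 0.659 + 0.097 − 1) = max(0, -0.244) = 0.000
~(~~~B ⊗ A) = 1 − 0.000 = 1.000
~~(~~~B ⊗ A) = 1 − 1.000 = 0.000
B ⊗ ~~(~~~B ⊗ A) = max(0, 0.341 + 0.000 − 1) = max(0, -0.659) = 0.000
(B ↔ B) ↔ (B ⊗ ~~(~~~B ⊗ A)) = 1 − |1.000 − 0.000| = 1 − 1.000 = 0.000
~((B ↔ B) ↔ (B ⊗ ~~(~~~B ⊗ A))) = 1 − 0.000 = 1.000

1.000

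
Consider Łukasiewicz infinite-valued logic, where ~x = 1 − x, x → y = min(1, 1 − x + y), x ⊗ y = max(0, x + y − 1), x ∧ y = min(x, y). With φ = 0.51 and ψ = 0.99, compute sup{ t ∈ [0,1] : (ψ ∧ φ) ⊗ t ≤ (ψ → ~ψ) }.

ψ ∧ φ = min(0.99, 0.51) = 0.51
So the left factor is ψ ∧ φ = 0.51.
~ψ = 1 − 0.99 = 0.01
ψ → ~ψ = min(1, 1 − 0.99 + 0.01) = min(1, 0.02) = 0.02
So the right-hand bound is ψ → ~ψ = 0.02.
The residuum of the Łukasiewicz t-norm gives the supremum: min(1, 1 − 0.51 + 0.02).
1 − 0.51 + 0.02 = 0.51, so t = min(1, 0.51) = 0.51.
Check: 0.51 ⊗ 0.51 = max(0, 0.02) = 0.02 ≤ 0.02.

0.51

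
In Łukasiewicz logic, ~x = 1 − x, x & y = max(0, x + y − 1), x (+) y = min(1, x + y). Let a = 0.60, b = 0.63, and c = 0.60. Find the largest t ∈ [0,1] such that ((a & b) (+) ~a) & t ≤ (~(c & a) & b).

a & b = max(0, 0.60 + 0.63 − 1) = max(0, 0.23) = 0.23
~a = 1 − 0.60 = 0.40
(a & b) (+) ~a = min(1, 0.23 + 0.40) = min(1, 0.63) = 0.63
So the left factor is (a & b) (+) ~a = 0.63.
c & a = max(0, 0.60 + 0.60 − 1) = max(0, 0.20) = 0.20
~(c & a) = 1 − 0.20 = 0.80
~(c & a) & b = max(0, 0.80 + 0.63 − 1) = max(0, 0.43) = 0.43
So the right-hand bound is ~(c & a) & b = 0.43.
The residuum of the Łukasiewicz t-norm gives the supremum: min(1, 1 − 0.63 + 0.43).
1 − 0.63 + 0.43 = 0.80, so t = min(1, 0.80) = 0.80.
Check: 0.63 & 0.80 = max(0, 0.43) = 0.43 ≤ 0.43.

0.80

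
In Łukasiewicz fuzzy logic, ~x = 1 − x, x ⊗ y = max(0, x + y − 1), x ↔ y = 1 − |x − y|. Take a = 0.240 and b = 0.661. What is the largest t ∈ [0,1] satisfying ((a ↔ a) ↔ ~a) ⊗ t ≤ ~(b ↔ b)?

0.240

a ↔ a = 1 − |0.240 − 0.240| = 1 − 0.000 = 1.000
~a = 1 − 0.240 = 0.760
(a ↔ a) ↔ ~a = 1 − |1.000 − 0.760| = 1 − 0.240 = 0.760
So the left factor is (a ↔ a) ↔ ~a = 0.760.
b ↔ b = 1 − |0.661 − 0.661| = 1 − 0.000 = 1.000
~(b ↔ b) = 1 − 1.000 = 0.000
So the right-hand bound is ~(b ↔ b) = 0.000.
The residuum of the Łukasiewicz t-norm gives the supremum: min(1, 1 − 0.760 + 0.000).
1 − 0.760 + 0.000 = 0.240, so t = min(1, 0.240) = 0.240.
Check: 0.760 ⊗ 0.240 = max(0, 0.000) = 0.000 ≤ 0.000.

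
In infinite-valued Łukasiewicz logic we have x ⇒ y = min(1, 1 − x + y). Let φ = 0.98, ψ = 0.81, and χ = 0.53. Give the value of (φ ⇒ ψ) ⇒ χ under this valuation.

0.70

φ ⇒ ψ = min(1, 1 − 0.98 + 0.81) = min(1, 0.83) = 0.83
(φ ⇒ ψ) ⇒ χ = min(1, 1 − 0.83 + 0.53) = min(1, 0.70) = 0.70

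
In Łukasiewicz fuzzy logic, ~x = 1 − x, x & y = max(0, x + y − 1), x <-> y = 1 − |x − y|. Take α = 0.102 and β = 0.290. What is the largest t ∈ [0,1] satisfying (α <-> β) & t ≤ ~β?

0.898

α <-> β = 1 − |0.102 − 0.290| = 1 − 0.188 = 0.812
So the left factor is α <-> β = 0.812.
~β = 1 − 0.290 = 0.710
So the right-hand bound is ~β = 0.710.
The residuum of the Łukasiewicz t-norm gives the supremum: min(1, 1 − 0.812 + 0.710).
1 − 0.812 + 0.710 = 0.898, so t = min(1, 0.898) = 0.898.
Check: 0.812 & 0.898 = max(0, 0.710) = 0.710 ≤ 0.710.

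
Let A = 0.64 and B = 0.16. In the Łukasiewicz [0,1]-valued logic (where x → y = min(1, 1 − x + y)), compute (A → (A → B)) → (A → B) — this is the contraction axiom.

0.64

A → B = min(1, 1 − 0.64 + 0.16) = min(1, 0.52) = 0.52
A → (A → B) = min(1, 1 − 0.64 + 0.52) = min(1, 0.88) = 0.88
(A → (A → B)) → (A → B) = min(1, 1 − 0.88 + 0.52) = min(1, 0.64) = 0.64
(The value 0.64 < 1 shows this instance is not satisfied; fails in Ł∞ (the t-norm is not idempotent).)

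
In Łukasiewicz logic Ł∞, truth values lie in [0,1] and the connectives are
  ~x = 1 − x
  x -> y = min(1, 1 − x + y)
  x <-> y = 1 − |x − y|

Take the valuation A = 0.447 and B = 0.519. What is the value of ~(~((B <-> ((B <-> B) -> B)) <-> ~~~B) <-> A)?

0.072

B <-> B = 1 − |0.519 − 0.519| = 1 − 0.000 = 1.000
(B <-> B) -> B = min(1, 1 − 1.000 + 0.519) = min(1, 0.519) = 0.519
B <-> ((B <-> B) -> B) = 1 − |0.519 − 0.519| = 1 − 0.000 = 1.000
~B = 1 − 0.519 = 0.481
~~B = 1 − 0.481 = 0.519
~~~B = 1 − 0.519 = 0.481
(B <-> ((B <-> B) -> B)) <-> ~~~B = 1 − |1.000 − 0.481| = 1 − 0.519 = 0.481
~((B <-> ((B <-> B) -> B)) <-> ~~~B) = 1 − 0.481 = 0.519
~((B <-> ((B <-> B) -> B)) <-> ~~~B) <-> A = 1 − |0.519 − 0.447| = 1 − 0.072 = 0.928
~(~((B <-> ((B <-> B) -> B)) <-> ~~~B) <-> A) = 1 − 0.928 = 0.072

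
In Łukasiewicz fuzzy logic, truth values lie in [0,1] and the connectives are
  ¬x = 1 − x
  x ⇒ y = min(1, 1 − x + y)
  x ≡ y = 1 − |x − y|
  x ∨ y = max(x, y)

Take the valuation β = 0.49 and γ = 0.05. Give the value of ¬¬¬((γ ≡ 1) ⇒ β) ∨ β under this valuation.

γ ≡ 1 = 1 − |0.05 − 1.00| = 1 − 0.95 = 0.05
(γ ≡ 1) ⇒ β = min(1, 1 − 0.05 + 0.49) = min(1, 1.44) = 1.00
¬((γ ≡ 1) ⇒ β) = 1 − 1.00 = 0.00
¬¬((γ ≡ 1) ⇒ β) = 1 − 0.00 = 1.00
¬¬¬((γ ≡ 1) ⇒ β) = 1 − 1.00 = 0.00
¬¬¬((γ ≡ 1) ⇒ β) ∨ β = max(0.00, 0.49) = 0.49

0.49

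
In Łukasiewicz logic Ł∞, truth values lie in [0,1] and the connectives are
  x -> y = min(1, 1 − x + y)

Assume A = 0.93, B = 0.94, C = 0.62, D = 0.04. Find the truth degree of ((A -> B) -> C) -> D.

A -> B = min(1, 1 − 0.93 + 0.94) = min(1, 1.01) = 1.00
(A -> B) -> C = min(1, 1 − 1.00 + 0.62) = min(1, 0.62) = 0.62
((A -> B) -> C) -> D = min(1, 1 − 0.62 + 0.04) = min(1, 0.42) = 0.42

0.42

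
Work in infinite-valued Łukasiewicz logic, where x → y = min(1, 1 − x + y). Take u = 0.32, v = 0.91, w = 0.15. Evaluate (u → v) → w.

u → v = min(1, 1 − 0.32 + 0.91) = min(1, 1.59) = 1.00
(u → v) → w = min(1, 1 − 1.00 + 0.15) = min(1, 0.15) = 0.15

0.15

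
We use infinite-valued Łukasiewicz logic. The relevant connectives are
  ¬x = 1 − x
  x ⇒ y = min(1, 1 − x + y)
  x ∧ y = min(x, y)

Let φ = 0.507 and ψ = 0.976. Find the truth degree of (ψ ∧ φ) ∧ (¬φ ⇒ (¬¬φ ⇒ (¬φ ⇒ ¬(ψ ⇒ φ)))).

ψ ∧ φ = min(0.976, 0.507) = 0.507
¬φ = 1 − 0.507 = 0.493
¬¬φ = 1 − 0.493 = 0.507
ψ ⇒ φ = min(1, 1 − 0.976 + 0.507) = min(1, 0.531) = 0.531
¬(ψ ⇒ φ) = 1 − 0.531 = 0.469
¬φ ⇒ ¬(ψ ⇒ φ) = min(1, 1 − 0.493 + 0.469) = min(1, 0.976) = 0.976
¬¬φ ⇒ (¬φ ⇒ ¬(ψ ⇒ φ)) = min(1, 1 − 0.507 + 0.976) = min(1, 1.469) = 1.000
¬φ ⇒ (¬¬φ ⇒ (¬φ ⇒ ¬(ψ ⇒ φ))) = min(1, 1 − 0.493 + 1.000) = min(1, 1.507) = 1.000
(ψ ∧ φ) ∧ (¬φ ⇒ (¬¬φ ⇒ (¬φ ⇒ ¬(ψ ⇒ φ)))) = min(0.507, 1.000) = 0.507

0.507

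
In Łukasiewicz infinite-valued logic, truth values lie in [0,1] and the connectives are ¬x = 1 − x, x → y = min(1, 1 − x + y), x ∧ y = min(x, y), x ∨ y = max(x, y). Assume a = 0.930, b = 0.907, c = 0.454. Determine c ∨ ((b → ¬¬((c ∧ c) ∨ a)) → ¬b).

c ∧ c = min(0.454, 0.454) = 0.454
(c ∧ c) ∨ a = max(0.454, 0.930) = 0.930
¬((c ∧ c) ∨ a) = 1 − 0.930 = 0.070
¬¬((c ∧ c) ∨ a) = 1 − 0.070 = 0.930
b → ¬¬((c ∧ c) ∨ a) = min(1, 1 − 0.907 + 0.930) = min(1, 1.023) = 1.000
¬b = 1 − 0.907 = 0.093
(b → ¬¬((c ∧ c) ∨ a)) → ¬b = min(1, 1 − 1.000 + 0.093) = min(1, 0.093) = 0.093
c ∨ ((b → ¬¬((c ∧ c) ∨ a)) → ¬b) = max(0.454, 0.093) = 0.454

0.454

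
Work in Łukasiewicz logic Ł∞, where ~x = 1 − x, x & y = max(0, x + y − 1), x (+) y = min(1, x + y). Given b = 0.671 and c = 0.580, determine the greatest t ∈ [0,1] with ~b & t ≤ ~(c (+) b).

~b = 1 − 0.671 = 0.329
So the left factor is ~b = 0.329.
c (+) b = min(1, 0.580 + 0.671) = min(1, 1.251) = 1.000
~(c (+) b) = 1 − 1.000 = 0.000
So the right-hand bound is ~(c (+) b) = 0.000.
The residuum of the Łukasiewicz t-norm gives the supremum: min(1, 1 − 0.329 + 0.000).
1 − 0.329 + 0.000 = 0.671, so t = min(1, 0.671) = 0.671.
Check: 0.329 & 0.671 = max(0, 0.000) = 0.000 ≤ 0.000.

0.671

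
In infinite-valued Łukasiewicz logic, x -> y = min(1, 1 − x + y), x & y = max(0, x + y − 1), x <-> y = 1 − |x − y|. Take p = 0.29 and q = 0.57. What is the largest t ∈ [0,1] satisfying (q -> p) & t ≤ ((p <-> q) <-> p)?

q -> p = min(1, 1 − 0.57 + 0.29) = min(1, 0.72) = 0.72
So the left factor is q -> p = 0.72.
p <-> q = 1 − |0.29 − 0.57| = 1 − 0.28 = 0.72
(p <-> q) <-> p = 1 − |0.72 − 0.29| = 1 − 0.43 = 0.57
So the right-hand bound is (p <-> q) <-> p = 0.57.
The residuum of the Łukasiewicz t-norm gives the supremum: min(1, 1 − 0.72 + 0.57).
1 − 0.72 + 0.57 = 0.85, so t = min(1, 0.85) = 0.85.
Check: 0.72 & 0.85 = max(0, 0.57) = 0.57 ≤ 0.57.

0.85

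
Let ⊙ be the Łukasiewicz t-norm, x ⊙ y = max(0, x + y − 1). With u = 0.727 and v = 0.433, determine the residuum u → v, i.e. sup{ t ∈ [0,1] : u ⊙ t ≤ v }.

The residuum of the Łukasiewicz t-norm gives the supremum: min(1, 1 − 0.727 + 0.433).
1 − 0.727 + 0.433 = 0.706, so t = min(1, 0.706) = 0.706.
Check: 0.727 ⊙ 0.706 = max(0, 0.433) = 0.433 ≤ 0.433.

0.706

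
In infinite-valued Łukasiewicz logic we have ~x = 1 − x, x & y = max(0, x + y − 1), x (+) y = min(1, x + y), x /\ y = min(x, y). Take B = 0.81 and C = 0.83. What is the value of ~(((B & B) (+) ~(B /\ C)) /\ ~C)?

B & B = max(0, 0.81 + 0.81 − 1) = max(0, 0.62) = 0.62
B /\ C = min(0.81, 0.83) = 0.81
~(B /\ C) = 1 − 0.81 = 0.19
(B & B) (+) ~(B /\ C) = min(1, 0.62 + 0.19) = min(1, 0.81) = 0.81
~C = 1 − 0.83 = 0.17
((B & B) (+) ~(B /\ C)) /\ ~C = min(0.81, 0.17) = 0.17
~(((B & B) (+) ~(B /\ C)) /\ ~C) = 1 − 0.17 = 0.83

0.83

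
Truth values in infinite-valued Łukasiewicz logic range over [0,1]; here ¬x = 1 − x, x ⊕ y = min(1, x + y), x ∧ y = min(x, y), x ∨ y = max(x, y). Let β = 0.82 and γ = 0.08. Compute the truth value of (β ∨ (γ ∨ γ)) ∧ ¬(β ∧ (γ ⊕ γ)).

0.82

γ ∨ γ = max(0.08, 0.08) = 0.08
β ∨ (γ ∨ γ) = max(0.82, 0.08) = 0.82
γ ⊕ γ = min(1, 0.08 + 0.08) = min(1, 0.16) = 0.16
β ∧ (γ ⊕ γ) = min(0.82, 0.16) = 0.16
¬(β ∧ (γ ⊕ γ)) = 1 − 0.16 = 0.84
(β ∨ (γ ∨ γ)) ∧ ¬(β ∧ (γ ⊕ γ)) = min(0.82, 0.84) = 0.82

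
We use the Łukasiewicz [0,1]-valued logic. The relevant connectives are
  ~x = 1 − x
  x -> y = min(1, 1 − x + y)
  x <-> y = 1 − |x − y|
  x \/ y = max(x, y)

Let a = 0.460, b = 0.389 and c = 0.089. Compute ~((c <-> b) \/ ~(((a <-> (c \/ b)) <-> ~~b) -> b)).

0.300

c <-> b = 1 − |0.089 − 0.389| = 1 − 0.300 = 0.700
c \/ b = max(0.089, 0.389) = 0.389
a <-> (c \/ b) = 1 − |0.460 − 0.389| = 1 − 0.071 = 0.929
~b = 1 − 0.389 = 0.611
~~b = 1 − 0.611 = 0.389
(a <-> (c \/ b)) <-> ~~b = 1 − |0.929 − 0.389| = 1 − 0.540 = 0.460
((a <-> (c \/ b)) <-> ~~b) -> b = min(1, 1 − 0.460 + 0.389) = min(1, 0.929) = 0.929
~(((a <-> (c \/ b)) <-> ~~b) -> b) = 1 − 0.929 = 0.071
(c <-> b) \/ ~(((a <-> (c \/ b)) <-> ~~b) -> b) = max(0.700, 0.071) = 0.700
~((c <-> b) \/ ~(((a <-> (c \/ b)) <-> ~~b) -> b)) = 1 − 0.700 = 0.300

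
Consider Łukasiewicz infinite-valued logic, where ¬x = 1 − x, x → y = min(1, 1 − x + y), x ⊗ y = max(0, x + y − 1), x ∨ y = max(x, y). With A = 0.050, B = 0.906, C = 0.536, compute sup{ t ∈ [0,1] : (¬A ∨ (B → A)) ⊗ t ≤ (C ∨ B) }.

0.956

¬A = 1 − 0.050 = 0.950
B → A = min(1, 1 − 0.906 + 0.050) = min(1, 0.144) = 0.144
¬A ∨ (B → A) = max(0.950, 0.144) = 0.950
So the left factor is ¬A ∨ (B → A) = 0.950.
C ∨ B = max(0.536, 0.906) = 0.906
So the right-hand bound is C ∨ B = 0.906.
The residuum of the Łukasiewicz t-norm gives the supremum: min(1, 1 − 0.950 + 0.906).
1 − 0.950 + 0.906 = 0.956, so t = min(1, 0.956) = 0.956.
Check: 0.950 ⊗ 0.956 = max(0, 0.906) = 0.906 ≤ 0.906.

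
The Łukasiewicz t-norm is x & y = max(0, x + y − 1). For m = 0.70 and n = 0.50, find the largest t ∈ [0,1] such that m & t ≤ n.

0.80

The residuum of the Łukasiewicz t-norm gives the supremum: min(1, 1 − 0.70 + 0.50).
1 − 0.70 + 0.50 = 0.80, so t = min(1, 0.80) = 0.80.
Check: 0.70 & 0.80 = max(0, 0.50) = 0.50 ≤ 0.50.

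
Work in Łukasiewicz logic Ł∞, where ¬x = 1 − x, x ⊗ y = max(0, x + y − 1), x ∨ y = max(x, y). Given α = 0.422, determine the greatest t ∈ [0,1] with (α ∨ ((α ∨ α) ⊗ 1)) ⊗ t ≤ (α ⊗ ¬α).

0.578

α ∨ α = max(0.422, 0.422) = 0.422
(α ∨ α) ⊗ 1 = max(0, 0.422 + 1.000 − 1) = max(0, 0.422) = 0.422
α ∨ ((α ∨ α) ⊗ 1) = max(0.422, 0.422) = 0.422
So the left factor is α ∨ ((α ∨ α) ⊗ 1) = 0.422.
¬α = 1 − 0.422 = 0.578
α ⊗ ¬α = max(0, 0.422 + 0.578 − 1) = max(0, 0.000) = 0.000
So the right-hand bound is α ⊗ ¬α = 0.000.
The residuum of the Łukasiewicz t-norm gives the supremum: min(1, 1 − 0.422 + 0.000).
1 − 0.422 + 0.000 = 0.578, so t = min(1, 0.578) = 0.578.
Check: 0.422 ⊗ 0.578 = max(0, 0.000) = 0.000 ≤ 0.000.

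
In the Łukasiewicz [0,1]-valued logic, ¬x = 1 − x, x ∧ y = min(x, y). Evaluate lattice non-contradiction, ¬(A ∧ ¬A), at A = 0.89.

¬A = 1 − 0.89 = 0.11
A ∧ ¬A = min(0.89, 0.11) = 0.11
¬(A ∧ ¬A) = 1 − 0.11 = 0.89
(The value 0.89 < 1 shows this instance is not satisfied; not a Ł∞-tautology — its value is 1 − min(a, 1−a).)

0.89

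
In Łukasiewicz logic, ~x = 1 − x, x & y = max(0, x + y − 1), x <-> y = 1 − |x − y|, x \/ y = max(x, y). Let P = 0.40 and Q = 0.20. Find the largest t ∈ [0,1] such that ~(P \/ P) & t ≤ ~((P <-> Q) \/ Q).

0.60

P \/ P = max(0.40, 0.40) = 0.40
~(P \/ P) = 1 − 0.40 = 0.60
So the left factor is ~(P \/ P) = 0.60.
P <-> Q = 1 − |0.40 − 0.20| = 1 − 0.20 = 0.80
(P <-> Q) \/ Q = max(0.80, 0.20) = 0.80
~((P <-> Q) \/ Q) = 1 − 0.80 = 0.20
So the right-hand bound is ~((P <-> Q) \/ Q) = 0.20.
The residuum of the Łukasiewicz t-norm gives the supremum: min(1, 1 − 0.60 + 0.20).
1 − 0.60 + 0.20 = 0.60, so t = min(1, 0.60) = 0.60.
Check: 0.60 & 0.60 = max(0, 0.20) = 0.20 ≤ 0.20.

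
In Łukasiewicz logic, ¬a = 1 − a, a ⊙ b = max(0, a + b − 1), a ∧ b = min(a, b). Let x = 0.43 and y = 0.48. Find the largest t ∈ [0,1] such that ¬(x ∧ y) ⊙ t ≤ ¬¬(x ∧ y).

0.86

x ∧ y = min(0.43, 0.48) = 0.43
¬(x ∧ y) = 1 − 0.43 = 0.57
So the left factor is ¬(x ∧ y) = 0.57.
¬¬(x ∧ y) = 1 − 0.57 = 0.43
So the right-hand bound is ¬¬(x ∧ y) = 0.43.
The residuum of the Łukasiewicz t-norm gives the supremum: min(1, 1 − 0.57 + 0.43).
1 − 0.57 + 0.43 = 0.86, so t = min(1, 0.86) = 0.86.
Check: 0.57 ⊙ 0.86 = max(0, 0.43) = 0.43 ≤ 0.43.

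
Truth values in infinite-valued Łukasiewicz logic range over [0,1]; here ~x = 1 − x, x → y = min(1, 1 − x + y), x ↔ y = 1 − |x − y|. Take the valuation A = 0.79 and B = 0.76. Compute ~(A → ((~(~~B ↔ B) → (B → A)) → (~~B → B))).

0.00

~B = 1 − 0.76 = 0.24
~~B = 1 − 0.24 = 0.76
~~B ↔ B = 1 − |0.76 − 0.76| = 1 − 0.00 = 1.00
~(~~B ↔ B) = 1 − 1.00 = 0.00
B → A = min(1, 1 − 0.76 + 0.79) = min(1, 1.03) = 1.00
~(~~B ↔ B) → (B → A) = min(1, 1 − 0.00 + 1.00) = min(1, 2.00) = 1.00
~~B → B = min(1, 1 − 0.76 + 0.76) = min(1, 1.00) = 1.00
(~(~~B ↔ B) → (B → A)) → (~~B → B) = min(1, 1 − 1.00 + 1.00) = min(1, 1.00) = 1.00
A → ((~(~~B ↔ B) → (B → A)) → (~~B → B)) = min(1, 1 − 0.79 + 1.00) = min(1, 1.21) = 1.00
~(A → ((~(~~B ↔ B) → (B → A)) → (~~B → B))) = 1 − 1.00 = 0.00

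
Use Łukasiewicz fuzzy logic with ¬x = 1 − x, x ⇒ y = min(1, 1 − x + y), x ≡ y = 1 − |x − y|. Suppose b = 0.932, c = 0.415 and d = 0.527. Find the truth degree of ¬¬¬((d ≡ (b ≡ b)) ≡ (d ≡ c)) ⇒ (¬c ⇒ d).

b ≡ b = 1 − |0.932 − 0.932| = 1 − 0.000 = 1.000
d ≡ (b ≡ b) = 1 − |0.527 − 1.000| = 1 − 0.473 = 0.527
d ≡ c = 1 − |0.527 − 0.415| = 1 − 0.112 = 0.888
(d ≡ (b ≡ b)) ≡ (d ≡ c) = 1 − |0.527 − 0.888| = 1 − 0.361 = 0.639
¬((d ≡ (b ≡ b)) ≡ (d ≡ c)) = 1 − 0.639 = 0.361
¬¬((d ≡ (b ≡ b)) ≡ (d ≡ c)) = 1 − 0.361 = 0.639
¬¬¬((d ≡ (b ≡ b)) ≡ (d ≡ c)) = 1 − 0.639 = 0.361
¬c = 1 − 0.415 = 0.585
¬c ⇒ d = min(1, 1 − 0.585 + 0.527) = min(1, 0.942) = 0.942
¬¬¬((d ≡ (b ≡ b)) ≡ (d ≡ c)) ⇒ (¬c ⇒ d) = min(1, 1 − 0.361 + 0.942) = min(1, 1.581) = 1.000

1.000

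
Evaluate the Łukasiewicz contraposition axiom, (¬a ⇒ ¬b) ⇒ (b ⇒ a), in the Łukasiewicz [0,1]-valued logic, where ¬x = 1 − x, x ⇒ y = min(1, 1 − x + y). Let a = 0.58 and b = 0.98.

1.00

¬a = 1 − 0.58 = 0.42
¬b = 1 − 0.98 = 0.02
¬a ⇒ ¬b = min(1, 1 − 0.42 + 0.02) = min(1, 0.60) = 0.60
b ⇒ a = min(1, 1 − 0.98 + 0.58) = min(1, 0.60) = 0.60
(¬a ⇒ ¬b) ⇒ (b ⇒ a) = min(1, 1 − 0.60 + 0.60) = min(1, 1.00) = 1.00
(As expected: an axiom of Ł∞, always 1.)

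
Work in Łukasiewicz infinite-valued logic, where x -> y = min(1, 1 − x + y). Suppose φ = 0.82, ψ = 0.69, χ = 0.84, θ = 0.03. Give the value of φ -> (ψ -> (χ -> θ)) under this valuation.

0.68

χ -> θ = min(1, 1 − 0.84 + 0.03) = min(1, 0.19) = 0.19
ψ -> (χ -> θ) = min(1, 1 − 0.69 + 0.19) = min(1, 0.50) = 0.50
φ -> (ψ -> (χ -> θ)) = min(1, 1 − 0.82 + 0.50) = min(1, 0.68) = 0.68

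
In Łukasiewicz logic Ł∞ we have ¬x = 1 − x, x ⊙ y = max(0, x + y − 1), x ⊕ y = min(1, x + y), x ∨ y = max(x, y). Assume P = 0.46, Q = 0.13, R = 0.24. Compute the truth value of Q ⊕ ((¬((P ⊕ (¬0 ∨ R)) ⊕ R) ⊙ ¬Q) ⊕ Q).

¬0 = 1 − 0.00 = 1.00
¬0 ∨ R = max(1.00, 0.24) = 1.00
P ⊕ (¬0 ∨ R) = min(1, 0.46 + 1.00) = min(1, 1.46) = 1.00
(P ⊕ (¬0 ∨ R)) ⊕ R = min(1, 1.00 + 0.24) = min(1, 1.24) = 1.00
¬((P ⊕ (¬0 ∨ R)) ⊕ R) = 1 − 1.00 = 0.00
¬Q = 1 − 0.13 = 0.87
¬((P ⊕ (¬0 ∨ R)) ⊕ R) ⊙ ¬Q = max(0, 0.00 + 0.87 − 1) = max(0, -0.13) = 0.00
(¬((P ⊕ (¬0 ∨ R)) ⊕ R) ⊙ ¬Q) ⊕ Q = min(1, 0.00 + 0.13) = min(1, 0.13) = 0.13
Q ⊕ ((¬((P ⊕ (¬0 ∨ R)) ⊕ R) ⊙ ¬Q) ⊕ Q) = min(1, 0.13 + 0.13) = min(1, 0.26) = 0.26

0.26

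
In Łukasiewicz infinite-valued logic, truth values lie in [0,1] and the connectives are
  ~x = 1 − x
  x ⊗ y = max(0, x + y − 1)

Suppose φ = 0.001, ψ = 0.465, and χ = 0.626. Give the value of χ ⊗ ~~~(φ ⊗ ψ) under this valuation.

0.626

φ ⊗ ψ = max(0, 0.001 + 0.465 − 1) = max(0, -0.534) = 0.000
~(φ ⊗ ψ) = 1 − 0.000 = 1.000
~~(φ ⊗ ψ) = 1 − 1.000 = 0.000
~~~(φ ⊗ ψ) = 1 − 0.000 = 1.000
χ ⊗ ~~~(φ ⊗ ψ) = max(0, 0.626 + 1.000 − 1) = max(0, 0.626) = 0.626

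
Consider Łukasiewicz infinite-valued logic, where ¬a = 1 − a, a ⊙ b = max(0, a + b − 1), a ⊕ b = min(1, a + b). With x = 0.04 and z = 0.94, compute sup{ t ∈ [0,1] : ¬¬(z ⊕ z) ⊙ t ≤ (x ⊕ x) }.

0.08

z ⊕ z = min(1, 0.94 + 0.94) = min(1, 1.88) = 1.00
¬(z ⊕ z) = 1 − 1.00 = 0.00
¬¬(z ⊕ z) = 1 − 0.00 = 1.00
So the left factor is ¬¬(z ⊕ z) = 1.00.
x ⊕ x = min(1, 0.04 + 0.04) = min(1, 0.08) = 0.08
So the right-hand bound is x ⊕ x = 0.08.
The residuum of the Łukasiewicz t-norm gives the supremum: min(1, 1 − 1.00 + 0.08).
1 − 1.00 + 0.08 = 0.08, so t = min(1, 0.08) = 0.08.
Check: 1.00 ⊙ 0.08 = max(0, 0.08) = 0.08 ≤ 0.08.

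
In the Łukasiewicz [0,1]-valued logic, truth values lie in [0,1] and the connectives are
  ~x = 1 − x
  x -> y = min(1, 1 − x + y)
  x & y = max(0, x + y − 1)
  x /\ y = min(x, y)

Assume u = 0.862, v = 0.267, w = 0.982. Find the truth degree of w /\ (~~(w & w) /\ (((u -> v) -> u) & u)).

w & w = max(0, 0.982 + 0.982 − 1) = max(0, 0.964) = 0.964
~(w & w) = 1 − 0.964 = 0.036
~~(w & w) = 1 − 0.036 = 0.964
u -> v = min(1, 1 − 0.862 + 0.267) = min(1, 0.405) = 0.405
(u -> v) -> u = min(1, 1 − 0.405 + 0.862) = min(1, 1.457) = 1.000
((u -> v) -> u) & u = max(0, 1.000 + 0.862 − 1) = max(0, 0.862) = 0.862
~~(w & w) /\ (((u -> v) -> u) & u) = min(0.964, 0.862) = 0.862
w /\ (~~(w & w) /\ (((u -> v) -> u) & u)) = min(0.982, 0.862) = 0.862

0.862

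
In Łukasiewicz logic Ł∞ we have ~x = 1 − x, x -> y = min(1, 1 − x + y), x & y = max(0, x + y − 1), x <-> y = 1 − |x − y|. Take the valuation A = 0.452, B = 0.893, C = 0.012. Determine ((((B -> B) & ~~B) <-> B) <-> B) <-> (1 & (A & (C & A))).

B -> B = min(1, 1 − 0.893 + 0.893) = min(1, 1.000) = 1.000
~B = 1 − 0.893 = 0.107
~~B = 1 − 0.107 = 0.893
(B -> B) & ~~B = max(0, 1.000 + 0.893 − 1) = max(0, 0.893) = 0.893
((B -> B) & ~~B) <-> B = 1 − |0.893 − 0.893| = 1 − 0.000 = 1.000
(((B -> B) & ~~B) <-> B) <-> B = 1 − |1.000 − 0.893| = 1 − 0.107 = 0.893
C & A = max(0, 0.012 + 0.452 − 1) = max(0, -0.536) = 0.000
A & (C & A) = max(0, 0.452 + 0.000 − 1) = max(0, -0.548) = 0.000
1 & (A & (C & A)) = max(0, 1.000 + 0.000 − 1) = max(0, 0.000) = 0.000
((((B -> B) & ~~B) <-> B) <-> B) <-> (1 & (A & (C & A))) = 1 − |0.893 − 0.000| = 1 − 0.893 = 0.107

0.107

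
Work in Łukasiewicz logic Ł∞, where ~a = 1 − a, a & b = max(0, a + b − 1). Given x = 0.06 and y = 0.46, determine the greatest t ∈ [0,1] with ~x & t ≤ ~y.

~x = 1 − 0.06 = 0.94
So the left factor is ~x = 0.94.
~y = 1 − 0.46 = 0.54
So the right-hand bound is ~y = 0.54.
The residuum of the Łukasiewicz t-norm gives the supremum: min(1, 1 − 0.94 + 0.54).
1 − 0.94 + 0.54 = 0.60, so t = min(1, 0.60) = 0.60.
Check: 0.94 & 0.60 = max(0, 0.54) = 0.54 ≤ 0.54.

0.60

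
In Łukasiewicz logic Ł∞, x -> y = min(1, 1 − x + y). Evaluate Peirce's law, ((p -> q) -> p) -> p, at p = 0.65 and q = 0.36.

p -> q = min(1, 1 − 0.65 + 0.36) = min(1, 0.71) = 0.71
(p -> q) -> p = min(1, 1 − 0.71 + 0.65) = min(1, 0.94) = 0.94
((p -> q) -> p) -> p = min(1, 1 − 0.94 + 0.65) = min(1, 0.71) = 0.71
(The value 0.71 < 1 shows this instance is not satisfied; not a Ł∞-tautology in general.)

0.71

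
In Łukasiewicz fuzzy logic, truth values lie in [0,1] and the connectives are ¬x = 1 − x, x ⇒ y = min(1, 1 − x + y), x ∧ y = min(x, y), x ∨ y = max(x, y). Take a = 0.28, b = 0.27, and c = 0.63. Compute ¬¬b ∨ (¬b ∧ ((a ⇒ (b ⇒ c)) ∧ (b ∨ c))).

¬b = 1 − 0.27 = 0.73
¬¬b = 1 − 0.73 = 0.27
b ⇒ c = min(1, 1 − 0.27 + 0.63) = min(1, 1.36) = 1.00
a ⇒ (b ⇒ c) = min(1, 1 − 0.28 + 1.00) = min(1, 1.72) = 1.00
b ∨ c = max(0.27, 0.63) = 0.63
(a ⇒ (b ⇒ c)) ∧ (b ∨ c) = min(1.00, 0.63) = 0.63
¬b ∧ ((a ⇒ (b ⇒ c)) ∧ (b ∨ c)) = min(0.73, 0.63) = 0.63
¬¬b ∨ (¬b ∧ ((a ⇒ (b ⇒ c)) ∧ (b ∨ c))) = max(0.27, 0.63) = 0.63

0.63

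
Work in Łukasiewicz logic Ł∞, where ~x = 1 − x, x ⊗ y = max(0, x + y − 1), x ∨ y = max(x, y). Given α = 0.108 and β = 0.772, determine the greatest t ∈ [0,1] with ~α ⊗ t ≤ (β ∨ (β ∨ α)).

~α = 1 − 0.108 = 0.892
So the left factor is ~α = 0.892.
β ∨ α = max(0.772, 0.108) = 0.772
β ∨ (β ∨ α) = max(0.772, 0.772) = 0.772
So the right-hand bound is β ∨ (β ∨ α) = 0.772.
The residuum of the Łukasiewicz t-norm gives the supremum: min(1, 1 − 0.892 + 0.772).
1 − 0.892 + 0.772 = 0.880, so t = min(1, 0.880) = 0.880.
Check: 0.892 ⊗ 0.880 = max(0, 0.772) = 0.772 ≤ 0.772.

0.880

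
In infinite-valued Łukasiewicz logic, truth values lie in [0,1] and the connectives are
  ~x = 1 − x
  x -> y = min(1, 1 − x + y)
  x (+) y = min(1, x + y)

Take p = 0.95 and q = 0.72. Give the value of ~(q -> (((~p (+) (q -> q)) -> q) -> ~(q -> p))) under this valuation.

~p = 1 − 0.95 = 0.05
q -> q = min(1, 1 − 0.72 + 0.72) = min(1, 1.00) = 1.00
~p (+) (q -> q) = min(1, 0.05 + 1.00) = min(1, 1.05) = 1.00
(~p (+) (q -> q)) -> q = min(1, 1 − 1.00 + 0.72) = min(1, 0.72) = 0.72
q -> p = min(1, 1 − 0.72 + 0.95) = min(1, 1.23) = 1.00
~(q -> p) = 1 − 1.00 = 0.00
((~p (+) (q -> q)) -> q) -> ~(q -> p) = min(1, 1 − 0.72 + 0.00) = min(1, 0.28) = 0.28
q -> (((~p (+) (q -> q)) -> q) -> ~(q -> p)) = min(1, 1 − 0.72 + 0.28) = min(1, 0.56) = 0.56
~(q -> (((~p (+) (q -> q)) -> q) -> ~(q -> p))) = 1 − 0.56 = 0.44

0.44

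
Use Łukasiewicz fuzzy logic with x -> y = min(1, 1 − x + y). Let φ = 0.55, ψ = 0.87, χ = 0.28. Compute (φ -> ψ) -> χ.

0.28

φ -> ψ = min(1, 1 − 0.55 + 0.87) = min(1, 1.32) = 1.00
(φ -> ψ) -> χ = min(1, 1 − 1.00 + 0.28) = min(1, 0.28) = 0.28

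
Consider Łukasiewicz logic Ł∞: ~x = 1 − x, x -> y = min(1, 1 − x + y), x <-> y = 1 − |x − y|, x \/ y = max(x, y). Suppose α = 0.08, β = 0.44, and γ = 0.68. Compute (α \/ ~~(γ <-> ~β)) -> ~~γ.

~β = 1 − 0.44 = 0.56
γ <-> ~β = 1 − |0.68 − 0.56| = 1 − 0.12 = 0.88
~(γ <-> ~β) = 1 − 0.88 = 0.12
~~(γ <-> ~β) = 1 − 0.12 = 0.88
α \/ ~~(γ <-> ~β) = max(0.08, 0.88) = 0.88
~γ = 1 − 0.68 = 0.32
~~γ = 1 − 0.32 = 0.68
(α \/ ~~(γ <-> ~β)) -> ~~γ = min(1, 1 − 0.88 + 0.68) = min(1, 0.80) = 0.80

0.80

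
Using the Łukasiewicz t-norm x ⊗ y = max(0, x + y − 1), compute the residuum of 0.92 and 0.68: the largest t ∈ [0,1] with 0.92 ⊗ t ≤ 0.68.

The residuum of the Łukasiewicz t-norm gives the supremum: min(1, 1 − 0.92 + 0.68).
1 − 0.92 + 0.68 = 0.76, so t = min(1, 0.76) = 0.76.
Check: 0.92 ⊗ 0.76 = max(0, 0.68) = 0.68 ≤ 0.68.

0.76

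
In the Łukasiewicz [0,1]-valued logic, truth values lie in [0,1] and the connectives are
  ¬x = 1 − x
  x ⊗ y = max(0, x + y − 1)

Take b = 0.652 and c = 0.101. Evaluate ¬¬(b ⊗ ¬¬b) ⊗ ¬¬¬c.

¬b = 1 − 0.652 = 0.348
¬¬b = 1 − 0.348 = 0.652
b ⊗ ¬¬b = max(0, 0.652 + 0.652 − 1) = max(0, 0.304) = 0.304
¬(b ⊗ ¬¬b) = 1 − 0.304 = 0.696
¬¬(b ⊗ ¬¬b) = 1 − 0.696 = 0.304
¬c = 1 − 0.101 = 0.899
¬¬c = 1 − 0.899 = 0.101
¬¬¬c = 1 − 0.101 = 0.899
¬¬(b ⊗ ¬¬b) ⊗ ¬¬¬c = max(0, 0.304 + 0.899 − 1) = max(0, 0.203) = 0.203

0.203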